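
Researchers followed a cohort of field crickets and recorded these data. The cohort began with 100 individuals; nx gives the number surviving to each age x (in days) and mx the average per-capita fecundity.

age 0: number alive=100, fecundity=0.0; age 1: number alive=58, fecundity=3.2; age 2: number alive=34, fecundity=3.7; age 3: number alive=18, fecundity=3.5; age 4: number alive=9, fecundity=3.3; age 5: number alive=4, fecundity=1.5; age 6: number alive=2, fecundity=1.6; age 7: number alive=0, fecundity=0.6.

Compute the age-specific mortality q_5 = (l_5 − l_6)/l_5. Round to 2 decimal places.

lx = nx/n0 = nx/100: 1, 0.58, 0.34, 0.18, 0.09, 0.04, 0.02, 0
q_5 = (l_5 − l_6) / l_5 = (0.04 − 0.02) / 0.04
     = 0.02 / 0.04 = 0.5 → 0.50

0.50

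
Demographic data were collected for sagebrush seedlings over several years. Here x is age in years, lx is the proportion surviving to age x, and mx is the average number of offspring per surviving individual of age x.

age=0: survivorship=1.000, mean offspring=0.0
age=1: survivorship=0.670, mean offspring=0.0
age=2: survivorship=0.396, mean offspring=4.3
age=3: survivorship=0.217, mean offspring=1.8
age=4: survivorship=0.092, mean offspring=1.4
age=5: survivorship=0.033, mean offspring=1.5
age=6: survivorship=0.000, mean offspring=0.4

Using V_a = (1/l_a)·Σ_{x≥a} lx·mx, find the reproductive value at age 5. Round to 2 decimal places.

lx·mx for x ≥ 5: 0.0495, 0 → sum = 0.0495
V_5 = 0.0495 / l_5 = 0.0495 / 0.033 = 1.5 → 1.50

1.50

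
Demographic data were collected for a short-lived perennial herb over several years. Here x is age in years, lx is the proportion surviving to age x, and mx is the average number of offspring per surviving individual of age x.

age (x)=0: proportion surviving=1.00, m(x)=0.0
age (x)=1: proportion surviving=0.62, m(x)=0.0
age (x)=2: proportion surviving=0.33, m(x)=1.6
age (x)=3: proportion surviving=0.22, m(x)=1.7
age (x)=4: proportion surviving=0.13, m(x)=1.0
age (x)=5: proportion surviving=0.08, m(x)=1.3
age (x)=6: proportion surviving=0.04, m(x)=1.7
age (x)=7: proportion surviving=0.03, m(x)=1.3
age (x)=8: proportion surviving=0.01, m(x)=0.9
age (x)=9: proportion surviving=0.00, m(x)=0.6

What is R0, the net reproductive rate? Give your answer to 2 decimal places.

1.25

lx·mx by age: 0, 0, 0.528, 0.374, 0.13, 0.104, 0.068, 0.039, 0.009, 0
R0 = Σ lx·mx = 1.252 → 1.25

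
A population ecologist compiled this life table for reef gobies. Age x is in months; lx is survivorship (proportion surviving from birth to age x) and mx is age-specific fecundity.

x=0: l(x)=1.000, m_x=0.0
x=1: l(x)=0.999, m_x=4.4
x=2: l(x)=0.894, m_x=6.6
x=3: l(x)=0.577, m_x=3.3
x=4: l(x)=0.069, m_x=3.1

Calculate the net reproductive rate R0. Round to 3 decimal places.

12.414

lx·mx by age: 0, 4.3956, 5.9004, 1.9041, 0.2139
R0 = Σ lx·mx = 12.414 → 12.414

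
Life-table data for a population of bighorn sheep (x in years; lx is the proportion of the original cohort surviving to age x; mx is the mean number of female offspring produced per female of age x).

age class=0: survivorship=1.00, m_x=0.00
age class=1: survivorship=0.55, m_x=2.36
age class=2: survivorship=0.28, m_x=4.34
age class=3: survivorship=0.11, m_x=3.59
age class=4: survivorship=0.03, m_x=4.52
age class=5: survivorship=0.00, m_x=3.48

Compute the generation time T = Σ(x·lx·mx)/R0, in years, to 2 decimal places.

1.79

lx·mx: 0, 1.298, 1.2152, 0.3949, 0.1356, 0 → R0 = 3.0437
x·lx·mx: 0, 1.298, 2.4304, 1.1847, 0.5424, 0 → Σ = 5.4555
T = 5.4555 / 3.0437 = 1.792391… → 1.79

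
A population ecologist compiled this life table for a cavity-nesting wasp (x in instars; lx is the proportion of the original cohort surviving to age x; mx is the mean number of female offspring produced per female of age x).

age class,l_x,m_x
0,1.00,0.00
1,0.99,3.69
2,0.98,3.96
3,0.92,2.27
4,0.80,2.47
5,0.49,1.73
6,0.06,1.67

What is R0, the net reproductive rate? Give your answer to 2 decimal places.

lx·mx by age: 0, 3.6531, 3.8808, 2.0884, 1.976, 0.8477, 0.1002
R0 = Σ lx·mx = 12.5462 → 12.55

12.55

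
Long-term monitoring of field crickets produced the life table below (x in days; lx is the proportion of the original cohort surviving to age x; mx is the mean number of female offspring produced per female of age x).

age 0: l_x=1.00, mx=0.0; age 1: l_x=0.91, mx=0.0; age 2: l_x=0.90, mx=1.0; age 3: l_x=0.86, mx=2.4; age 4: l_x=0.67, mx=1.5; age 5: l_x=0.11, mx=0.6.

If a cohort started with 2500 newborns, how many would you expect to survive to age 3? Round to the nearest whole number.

Expected survivors = N0 · l_3 = 2500 × 0.86 = 2150 → 2150

2150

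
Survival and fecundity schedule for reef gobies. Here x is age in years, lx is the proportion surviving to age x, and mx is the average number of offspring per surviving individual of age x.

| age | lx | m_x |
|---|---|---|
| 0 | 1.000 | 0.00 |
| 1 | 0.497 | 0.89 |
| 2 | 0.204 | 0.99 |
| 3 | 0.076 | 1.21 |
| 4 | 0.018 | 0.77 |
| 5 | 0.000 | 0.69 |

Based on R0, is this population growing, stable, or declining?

declining

R0 = Σ lx·mx = 0 + 0.44233 + 0.20196 + 0.09196 + 0.01386 + 0 = 0.75011
R0 < 1, so the population is declining.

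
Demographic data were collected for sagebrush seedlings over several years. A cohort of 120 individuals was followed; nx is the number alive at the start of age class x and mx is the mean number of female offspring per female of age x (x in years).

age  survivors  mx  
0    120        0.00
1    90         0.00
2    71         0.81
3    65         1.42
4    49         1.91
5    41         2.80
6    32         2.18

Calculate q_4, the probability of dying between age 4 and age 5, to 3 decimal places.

lx = nx/n0 = nx/120: 1, 0.75, 0.59167…, 0.54167…, 0.40833…, 0.34167…, 0.26667…
q_4 = (l_4 − l_5) / l_4 = (0.408333… − 0.341667…) / 0.408333…
     = 0.066667… / 0.408333… = 0.163265… → 0.163

0.163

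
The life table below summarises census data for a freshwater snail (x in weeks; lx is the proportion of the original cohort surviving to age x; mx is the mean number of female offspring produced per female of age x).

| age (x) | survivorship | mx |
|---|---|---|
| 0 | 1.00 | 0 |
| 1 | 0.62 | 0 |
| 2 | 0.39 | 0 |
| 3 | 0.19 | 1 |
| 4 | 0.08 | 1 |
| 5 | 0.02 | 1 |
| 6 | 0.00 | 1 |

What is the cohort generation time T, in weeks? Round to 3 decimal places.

lx·mx: 0, 0, 0, 0.19, 0.08, 0.02, 0 → R0 = 0.29
x·lx·mx: 0, 0, 0, 0.57, 0.32, 0.1, 0 → Σ = 0.99
T = 0.99 / 0.29 = 3.413793… → 3.414

3.414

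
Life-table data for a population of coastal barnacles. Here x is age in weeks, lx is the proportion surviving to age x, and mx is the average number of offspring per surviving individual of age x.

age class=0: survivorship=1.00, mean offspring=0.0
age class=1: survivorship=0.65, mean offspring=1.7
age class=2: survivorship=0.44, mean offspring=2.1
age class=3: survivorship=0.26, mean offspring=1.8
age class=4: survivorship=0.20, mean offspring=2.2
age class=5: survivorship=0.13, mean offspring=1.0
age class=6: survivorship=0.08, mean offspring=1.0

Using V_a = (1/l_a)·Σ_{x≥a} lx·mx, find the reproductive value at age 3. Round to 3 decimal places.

lx·mx for x ≥ 3: 0.468, 0.44, 0.13, 0.08 → sum = 1.118
V_3 = 1.118 / l_3 = 1.118 / 0.26 = 4.3 → 4.300

4.300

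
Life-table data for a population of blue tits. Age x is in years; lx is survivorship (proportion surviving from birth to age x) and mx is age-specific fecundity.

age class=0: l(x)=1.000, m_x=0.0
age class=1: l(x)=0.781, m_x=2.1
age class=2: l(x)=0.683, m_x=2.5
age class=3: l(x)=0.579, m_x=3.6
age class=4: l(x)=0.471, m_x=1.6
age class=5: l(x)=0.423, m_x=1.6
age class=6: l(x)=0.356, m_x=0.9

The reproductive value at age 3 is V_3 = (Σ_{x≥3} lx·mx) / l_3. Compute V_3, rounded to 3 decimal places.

lx·mx for x ≥ 3: 2.0844, 0.7536, 0.6768, 0.3204 → sum = 3.8352
V_3 = 3.8352 / l_3 = 3.8352 / 0.579 = 6.623834… → 6.624

6.624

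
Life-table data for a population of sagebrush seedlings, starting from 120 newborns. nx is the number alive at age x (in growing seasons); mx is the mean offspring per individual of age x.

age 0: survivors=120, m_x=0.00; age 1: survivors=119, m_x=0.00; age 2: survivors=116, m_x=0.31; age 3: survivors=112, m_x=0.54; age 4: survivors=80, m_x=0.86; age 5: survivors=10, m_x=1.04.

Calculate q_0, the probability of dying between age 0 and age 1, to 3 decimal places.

0.008

lx = nx/n0 = nx/120: 1, 0.99167…, 0.96667…, 0.93333…, 0.66667…, 0.08333…
q_0 = (l_0 − l_1) / l_0 = (1 − 0.991667…) / 1
     = 0.008333… / 1 = 0.008333… → 0.008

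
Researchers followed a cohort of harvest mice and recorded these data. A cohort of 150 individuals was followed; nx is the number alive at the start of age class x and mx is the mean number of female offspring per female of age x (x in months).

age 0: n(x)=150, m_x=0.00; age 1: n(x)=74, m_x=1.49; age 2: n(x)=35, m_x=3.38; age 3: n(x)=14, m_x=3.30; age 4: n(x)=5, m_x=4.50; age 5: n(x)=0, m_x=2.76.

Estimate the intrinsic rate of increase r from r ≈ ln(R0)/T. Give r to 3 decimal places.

lx = nx/n0 = nx/150: 1, 0.49333…, 0.23333…, 0.09333…, 0.03333…, 0
R0 = Σ lx·mx = 0 + 0.73507… + 0.78867… + 0.308… + 0.15… + 0 = 1.981733…
Σ x·lx·mx = 3.8364…; T = 3.8364…/1.981733… = 1.93588…
r ≈ ln(R0)/T = ln(1.981733…)/1.93588… = 0.35331… → 0.353

0.353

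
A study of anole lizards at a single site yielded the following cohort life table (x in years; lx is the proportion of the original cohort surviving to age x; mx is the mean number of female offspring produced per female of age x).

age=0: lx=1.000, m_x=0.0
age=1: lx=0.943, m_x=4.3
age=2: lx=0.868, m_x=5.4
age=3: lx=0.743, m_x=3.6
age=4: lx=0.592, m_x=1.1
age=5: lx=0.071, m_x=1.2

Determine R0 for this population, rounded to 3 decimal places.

lx·mx by age: 0, 4.0549, 4.6872, 2.6748, 0.6512, 0.0852
R0 = Σ lx·mx = 12.1533 → 12.153

12.153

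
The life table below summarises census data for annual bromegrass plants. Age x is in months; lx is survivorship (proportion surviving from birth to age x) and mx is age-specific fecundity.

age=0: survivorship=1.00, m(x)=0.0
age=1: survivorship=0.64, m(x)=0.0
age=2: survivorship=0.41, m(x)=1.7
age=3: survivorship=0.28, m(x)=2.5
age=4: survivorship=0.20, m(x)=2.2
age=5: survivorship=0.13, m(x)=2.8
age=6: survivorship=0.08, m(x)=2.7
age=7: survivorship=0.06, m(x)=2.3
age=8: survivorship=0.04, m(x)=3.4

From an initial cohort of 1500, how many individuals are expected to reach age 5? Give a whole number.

Expected survivors = N0 · l_5 = 1500 × 0.13 = 195 → 195

195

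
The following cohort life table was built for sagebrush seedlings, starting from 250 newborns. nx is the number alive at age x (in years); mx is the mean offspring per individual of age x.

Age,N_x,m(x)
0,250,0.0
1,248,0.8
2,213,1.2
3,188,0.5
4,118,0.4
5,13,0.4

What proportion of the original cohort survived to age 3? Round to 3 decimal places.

l_3 = n_3/n_0 = 188/250 = 0.752 → 0.752

0.752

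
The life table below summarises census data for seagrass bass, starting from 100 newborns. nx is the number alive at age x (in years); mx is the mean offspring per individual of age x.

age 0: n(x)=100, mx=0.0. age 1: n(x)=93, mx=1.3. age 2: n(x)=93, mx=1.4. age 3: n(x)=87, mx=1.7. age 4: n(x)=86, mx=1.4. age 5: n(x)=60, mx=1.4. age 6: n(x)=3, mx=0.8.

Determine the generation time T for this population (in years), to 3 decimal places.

lx = nx/n0 = nx/100: 1, 0.93, 0.93, 0.87, 0.86, 0.6, 0.03
lx·mx: 0, 1.209, 1.302, 1.479, 1.204, 0.84, 0.024 → R0 = 6.058
x·lx·mx: 0, 1.209, 2.604, 4.437, 4.816, 4.2, 0.144 → Σ = 17.41
T = 17.41 / 6.058 = 2.873886… → 2.874

2.874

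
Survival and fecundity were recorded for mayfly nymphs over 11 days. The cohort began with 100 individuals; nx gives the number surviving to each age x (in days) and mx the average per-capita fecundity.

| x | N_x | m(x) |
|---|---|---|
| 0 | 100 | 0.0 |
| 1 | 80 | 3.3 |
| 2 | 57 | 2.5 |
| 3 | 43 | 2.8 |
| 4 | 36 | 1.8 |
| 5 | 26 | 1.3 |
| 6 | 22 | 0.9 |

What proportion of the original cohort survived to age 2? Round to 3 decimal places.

0.570

l_2 = n_2/n_0 = 57/100 = 0.57 → 0.570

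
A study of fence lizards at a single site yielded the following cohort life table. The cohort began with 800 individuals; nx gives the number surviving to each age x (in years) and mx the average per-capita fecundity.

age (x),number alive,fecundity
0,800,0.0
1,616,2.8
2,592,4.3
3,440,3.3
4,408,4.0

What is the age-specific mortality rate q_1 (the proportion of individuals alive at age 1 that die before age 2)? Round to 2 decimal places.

lx = nx/n0 = nx/800: 1, 0.77, 0.74, 0.55, 0.51
q_1 = (l_1 − l_2) / l_1 = (0.77 − 0.74) / 0.77
     = 0.03 / 0.77 = 0.038961… → 0.04

0.04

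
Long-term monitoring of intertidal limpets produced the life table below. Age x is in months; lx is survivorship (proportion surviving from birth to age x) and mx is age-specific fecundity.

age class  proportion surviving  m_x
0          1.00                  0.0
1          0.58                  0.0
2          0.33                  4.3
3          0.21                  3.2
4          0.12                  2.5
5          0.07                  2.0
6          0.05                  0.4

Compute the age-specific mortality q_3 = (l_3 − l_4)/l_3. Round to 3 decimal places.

0.429

q_3 = (l_3 − l_4) / l_3 = (0.21 − 0.12) / 0.21
     = 0.09 / 0.21 = 0.428571… → 0.429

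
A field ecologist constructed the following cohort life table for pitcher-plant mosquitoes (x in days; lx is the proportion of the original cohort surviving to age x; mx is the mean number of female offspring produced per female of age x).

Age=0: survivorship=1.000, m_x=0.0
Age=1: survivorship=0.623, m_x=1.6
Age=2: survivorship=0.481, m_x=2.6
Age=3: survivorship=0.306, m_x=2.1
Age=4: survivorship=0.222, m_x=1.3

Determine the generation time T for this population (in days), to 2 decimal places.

lx·mx: 0, 0.9968, 1.2506, 0.6426, 0.2886 → R0 = 3.1786
x·lx·mx: 0, 0.9968, 2.5012, 1.9278, 1.1544 → Σ = 6.5802
T = 6.5802 / 3.1786 = 2.070157… → 2.07

2.07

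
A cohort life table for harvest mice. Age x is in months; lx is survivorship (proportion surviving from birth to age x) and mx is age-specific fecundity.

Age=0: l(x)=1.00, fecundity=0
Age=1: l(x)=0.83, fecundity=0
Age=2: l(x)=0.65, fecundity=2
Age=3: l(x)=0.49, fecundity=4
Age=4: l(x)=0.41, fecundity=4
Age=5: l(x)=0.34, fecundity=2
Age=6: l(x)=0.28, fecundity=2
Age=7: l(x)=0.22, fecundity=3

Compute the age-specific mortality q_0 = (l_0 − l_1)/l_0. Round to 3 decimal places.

q_0 = (l_0 − l_1) / l_0 = (1 − 0.83) / 1
     = 0.17 / 1 = 0.17 → 0.170

0.170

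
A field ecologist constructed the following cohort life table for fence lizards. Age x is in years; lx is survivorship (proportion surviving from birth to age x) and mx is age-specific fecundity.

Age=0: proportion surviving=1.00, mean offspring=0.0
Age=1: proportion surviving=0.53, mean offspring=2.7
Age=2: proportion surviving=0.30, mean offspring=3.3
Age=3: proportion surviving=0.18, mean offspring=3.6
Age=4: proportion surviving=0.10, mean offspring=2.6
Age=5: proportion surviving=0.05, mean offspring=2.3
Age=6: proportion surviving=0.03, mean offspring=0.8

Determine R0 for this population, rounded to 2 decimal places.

lx·mx by age: 0, 1.431, 0.99, 0.648, 0.26, 0.115, 0.024
R0 = Σ lx·mx = 3.468 → 3.47

3.47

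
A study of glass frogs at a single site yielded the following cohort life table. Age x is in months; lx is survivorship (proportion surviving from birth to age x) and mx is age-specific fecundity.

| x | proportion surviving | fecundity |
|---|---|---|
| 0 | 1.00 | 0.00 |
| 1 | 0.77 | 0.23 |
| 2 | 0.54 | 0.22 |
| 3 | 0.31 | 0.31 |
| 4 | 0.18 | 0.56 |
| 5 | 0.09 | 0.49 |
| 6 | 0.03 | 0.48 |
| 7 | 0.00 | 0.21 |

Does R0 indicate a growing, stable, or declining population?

R0 = Σ lx·mx = 0 + 0.1771 + 0.1188 + 0.0961 + 0.1008 + 0.0441 + 0.0144 + 0 = 0.5513
R0 < 1, so the population is declining.

declining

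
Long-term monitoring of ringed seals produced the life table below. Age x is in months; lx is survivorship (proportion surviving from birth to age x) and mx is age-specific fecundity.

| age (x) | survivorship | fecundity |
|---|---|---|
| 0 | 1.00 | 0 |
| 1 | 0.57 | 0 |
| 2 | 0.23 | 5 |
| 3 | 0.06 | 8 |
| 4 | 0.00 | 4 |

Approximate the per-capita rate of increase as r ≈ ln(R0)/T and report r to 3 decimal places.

R0 = Σ lx·mx = 0 + 0 + 1.15 + 0.48 + 0 = 1.63
Σ x·lx·mx = 3.74; T = 3.74/1.63 = 2.29448…
r ≈ ln(R0)/T = ln(1.63)/2.29448… = 0.21294… → 0.213

0.213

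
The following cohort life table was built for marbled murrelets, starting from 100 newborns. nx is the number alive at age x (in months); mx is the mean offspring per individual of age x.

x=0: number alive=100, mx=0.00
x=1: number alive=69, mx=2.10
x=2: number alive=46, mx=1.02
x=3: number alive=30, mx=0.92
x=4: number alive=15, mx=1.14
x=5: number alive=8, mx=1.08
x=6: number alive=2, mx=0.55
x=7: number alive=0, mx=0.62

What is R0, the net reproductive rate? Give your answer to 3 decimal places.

2.463

lx = nx/n0 = nx/100: 1, 0.69, 0.46, 0.3, 0.15, 0.08, 0.02, 0
lx·mx by age: 0, 1.449, 0.4692, 0.276, 0.171, 0.0864, 0.011, 0
R0 = Σ lx·mx = 2.4626 → 2.463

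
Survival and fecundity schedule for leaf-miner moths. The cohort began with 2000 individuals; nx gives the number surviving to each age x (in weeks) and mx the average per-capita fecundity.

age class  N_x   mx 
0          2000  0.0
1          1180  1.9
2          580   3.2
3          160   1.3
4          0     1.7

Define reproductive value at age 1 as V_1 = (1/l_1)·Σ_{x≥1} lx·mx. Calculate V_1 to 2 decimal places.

lx = nx/n0 = nx/2000: 1, 0.59, 0.29, 0.08, 0
lx·mx for x ≥ 1: 1.121, 0.928, 0.104, 0 → sum = 2.153
V_1 = 2.153 / l_1 = 2.153 / 0.59 = 3.649153… → 3.65

3.65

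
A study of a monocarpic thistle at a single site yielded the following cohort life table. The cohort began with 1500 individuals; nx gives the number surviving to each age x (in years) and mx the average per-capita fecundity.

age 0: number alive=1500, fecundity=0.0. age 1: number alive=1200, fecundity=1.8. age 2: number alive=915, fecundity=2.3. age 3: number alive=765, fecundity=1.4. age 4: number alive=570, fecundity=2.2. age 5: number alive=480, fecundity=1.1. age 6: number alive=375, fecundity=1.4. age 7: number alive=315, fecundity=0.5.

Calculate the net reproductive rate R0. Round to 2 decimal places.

5.20

lx = nx/n0 = nx/1500: 1, 0.8, 0.61, 0.51, 0.38, 0.32, 0.25, 0.21
lx·mx by age: 0, 1.44, 1.403, 0.714, 0.836, 0.352, 0.35, 0.105
R0 = Σ lx·mx = 5.2 → 5.20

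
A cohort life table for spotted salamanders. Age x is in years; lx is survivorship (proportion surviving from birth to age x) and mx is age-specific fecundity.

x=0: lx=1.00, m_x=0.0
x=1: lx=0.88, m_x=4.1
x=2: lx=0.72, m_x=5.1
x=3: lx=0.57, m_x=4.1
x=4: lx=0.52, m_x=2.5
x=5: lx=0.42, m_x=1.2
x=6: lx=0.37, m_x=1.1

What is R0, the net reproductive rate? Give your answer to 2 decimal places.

11.83

lx·mx by age: 0, 3.608, 3.672, 2.337, 1.3, 0.504, 0.407
R0 = Σ lx·mx = 11.828 → 11.83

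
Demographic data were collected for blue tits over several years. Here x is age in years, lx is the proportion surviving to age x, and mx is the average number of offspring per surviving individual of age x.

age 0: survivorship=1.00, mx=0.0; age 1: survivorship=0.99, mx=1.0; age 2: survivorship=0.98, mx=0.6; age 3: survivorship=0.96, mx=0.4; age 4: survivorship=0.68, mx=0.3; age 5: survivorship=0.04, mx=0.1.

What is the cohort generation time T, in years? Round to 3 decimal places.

lx·mx: 0, 0.99, 0.588, 0.384, 0.204, 0.004 → R0 = 2.17
x·lx·mx: 0, 0.99, 1.176, 1.152, 0.816, 0.02 → Σ = 4.154
T = 4.154 / 2.17 = 1.914286… → 1.914

1.914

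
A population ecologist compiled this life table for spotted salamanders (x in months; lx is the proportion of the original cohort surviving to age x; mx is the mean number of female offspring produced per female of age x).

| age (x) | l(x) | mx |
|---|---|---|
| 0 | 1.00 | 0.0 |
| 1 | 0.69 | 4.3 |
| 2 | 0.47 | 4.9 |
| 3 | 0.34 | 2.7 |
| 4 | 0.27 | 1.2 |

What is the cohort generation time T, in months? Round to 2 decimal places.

lx·mx: 0, 2.967, 2.303, 0.918, 0.324 → R0 = 6.512
x·lx·mx: 0, 2.967, 4.606, 2.754, 1.296 → Σ = 11.623
T = 11.623 / 6.512 = 1.784859… → 1.78

1.78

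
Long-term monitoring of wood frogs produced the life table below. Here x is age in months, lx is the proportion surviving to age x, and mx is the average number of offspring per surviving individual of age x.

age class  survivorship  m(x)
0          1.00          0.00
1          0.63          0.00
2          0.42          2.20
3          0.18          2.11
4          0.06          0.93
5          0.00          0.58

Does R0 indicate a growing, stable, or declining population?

growing

R0 = Σ lx·mx = 0 + 0 + 0.924 + 0.3798 + 0.0558 + 0 = 1.3596
R0 > 1, so the population is growing.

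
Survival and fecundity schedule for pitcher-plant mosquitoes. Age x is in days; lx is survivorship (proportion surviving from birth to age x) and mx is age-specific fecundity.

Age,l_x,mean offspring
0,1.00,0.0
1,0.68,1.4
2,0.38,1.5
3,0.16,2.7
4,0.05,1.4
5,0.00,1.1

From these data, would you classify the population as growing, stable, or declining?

R0 = Σ lx·mx = 0 + 0.952 + 0.57 + 0.432 + 0.07 + 0 = 2.024
R0 > 1, so the population is growing.

growing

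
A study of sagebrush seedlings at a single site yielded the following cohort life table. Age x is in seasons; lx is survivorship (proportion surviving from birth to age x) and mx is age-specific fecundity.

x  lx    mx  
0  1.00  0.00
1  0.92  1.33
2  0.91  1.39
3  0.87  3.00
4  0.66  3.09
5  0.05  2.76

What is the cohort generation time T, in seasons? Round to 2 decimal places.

2.81

lx·mx: 0, 1.2236, 1.2649, 2.61, 2.0394, 0.138 → R0 = 7.2759
x·lx·mx: 0, 1.2236, 2.5298, 7.83, 8.1576, 0.69 → Σ = 20.431
T = 20.431 / 7.2759 = 2.808037… → 2.81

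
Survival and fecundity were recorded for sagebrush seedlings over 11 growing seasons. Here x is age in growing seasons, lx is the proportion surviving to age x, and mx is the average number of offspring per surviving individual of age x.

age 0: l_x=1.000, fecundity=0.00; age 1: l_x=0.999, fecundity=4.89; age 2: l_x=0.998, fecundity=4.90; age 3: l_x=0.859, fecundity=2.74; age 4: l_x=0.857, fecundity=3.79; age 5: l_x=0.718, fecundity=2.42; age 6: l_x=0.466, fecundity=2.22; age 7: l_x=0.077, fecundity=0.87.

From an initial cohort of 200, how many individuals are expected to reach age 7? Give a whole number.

Expected survivors = N0 · l_7 = 200 × 0.077 = 15.4 → 15

15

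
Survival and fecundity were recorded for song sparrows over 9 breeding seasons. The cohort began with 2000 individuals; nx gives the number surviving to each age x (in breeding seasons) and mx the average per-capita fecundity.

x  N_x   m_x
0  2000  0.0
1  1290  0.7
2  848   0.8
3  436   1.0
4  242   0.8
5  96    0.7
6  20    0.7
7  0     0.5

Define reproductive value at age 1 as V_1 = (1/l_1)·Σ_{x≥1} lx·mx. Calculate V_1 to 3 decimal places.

lx = nx/n0 = nx/2000: 1, 0.645, 0.424, 0.218, 0.121, 0.048, 0.01, 0
lx·mx for x ≥ 1: 0.4515, 0.3392, 0.218, 0.0968, 0.0336, 0.007, 0 → sum = 1.1461
V_1 = 1.1461 / l_1 = 1.1461 / 0.645 = 1.776899… → 1.777

1.777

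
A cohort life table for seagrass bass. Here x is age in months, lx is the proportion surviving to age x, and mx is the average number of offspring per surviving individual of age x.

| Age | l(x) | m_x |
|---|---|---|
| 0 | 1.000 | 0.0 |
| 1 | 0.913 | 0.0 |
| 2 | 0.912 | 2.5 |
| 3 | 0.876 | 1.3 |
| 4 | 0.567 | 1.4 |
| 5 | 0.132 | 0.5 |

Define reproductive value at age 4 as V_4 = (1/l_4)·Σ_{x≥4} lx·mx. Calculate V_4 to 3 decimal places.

lx·mx for x ≥ 4: 0.7938, 0.066 → sum = 0.8598
V_4 = 0.8598 / l_4 = 0.8598 / 0.567 = 1.516402… → 1.516

1.516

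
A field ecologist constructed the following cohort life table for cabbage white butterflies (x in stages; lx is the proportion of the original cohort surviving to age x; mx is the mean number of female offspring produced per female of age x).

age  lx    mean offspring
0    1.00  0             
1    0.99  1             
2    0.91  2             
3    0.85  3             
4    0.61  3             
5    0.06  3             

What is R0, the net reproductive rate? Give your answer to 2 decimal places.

lx·mx by age: 0, 0.99, 1.82, 2.55, 1.83, 0.18
R0 = Σ lx·mx = 7.37 → 7.37

7.37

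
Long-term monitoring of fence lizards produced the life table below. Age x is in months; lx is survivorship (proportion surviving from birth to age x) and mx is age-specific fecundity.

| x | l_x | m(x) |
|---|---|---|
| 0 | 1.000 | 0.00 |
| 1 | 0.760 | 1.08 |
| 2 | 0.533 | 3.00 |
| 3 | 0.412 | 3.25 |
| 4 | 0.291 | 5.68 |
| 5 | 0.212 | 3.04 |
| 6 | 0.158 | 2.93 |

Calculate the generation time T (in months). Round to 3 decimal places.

3.167

lx·mx: 0, 0.8208, 1.599, 1.339, 1.65288, 0.64448, 0.46294 → R0 = 6.5191
x·lx·mx: 0, 0.8208, 3.198, 4.017, 6.61152, 3.2224, 2.77764 → Σ = 20.64736
T = 20.64736 / 6.5191 = 3.16721… → 3.167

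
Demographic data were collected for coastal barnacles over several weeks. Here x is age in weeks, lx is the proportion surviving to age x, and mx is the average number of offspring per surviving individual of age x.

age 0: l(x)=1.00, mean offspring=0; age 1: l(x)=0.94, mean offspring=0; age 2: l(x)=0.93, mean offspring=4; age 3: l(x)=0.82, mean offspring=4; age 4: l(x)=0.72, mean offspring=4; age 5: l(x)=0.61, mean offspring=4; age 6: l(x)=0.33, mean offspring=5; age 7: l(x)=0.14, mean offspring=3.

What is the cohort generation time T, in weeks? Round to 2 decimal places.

3.74

lx·mx: 0, 0, 3.72, 3.28, 2.88, 2.44, 1.65, 0.42 → R0 = 14.39
x·lx·mx: 0, 0, 7.44, 9.84, 11.52, 12.2, 9.9, 2.94 → Σ = 53.84
T = 53.84 / 14.39 = 3.741487… → 3.74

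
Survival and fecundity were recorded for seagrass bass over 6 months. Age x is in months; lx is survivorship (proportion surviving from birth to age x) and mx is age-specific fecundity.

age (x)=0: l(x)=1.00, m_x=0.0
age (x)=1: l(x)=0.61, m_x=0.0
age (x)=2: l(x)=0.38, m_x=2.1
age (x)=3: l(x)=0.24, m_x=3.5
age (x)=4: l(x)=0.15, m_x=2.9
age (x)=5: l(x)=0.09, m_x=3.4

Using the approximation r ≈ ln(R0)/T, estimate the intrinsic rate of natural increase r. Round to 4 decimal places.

R0 = Σ lx·mx = 0 + 0 + 0.798 + 0.84 + 0.435 + 0.306 = 2.379
Σ x·lx·mx = 7.386; T = 7.386/2.379 = 3.10467…
r ≈ ln(R0)/T = ln(2.379)/3.10467… = 0.279154… → 0.2792

0.2792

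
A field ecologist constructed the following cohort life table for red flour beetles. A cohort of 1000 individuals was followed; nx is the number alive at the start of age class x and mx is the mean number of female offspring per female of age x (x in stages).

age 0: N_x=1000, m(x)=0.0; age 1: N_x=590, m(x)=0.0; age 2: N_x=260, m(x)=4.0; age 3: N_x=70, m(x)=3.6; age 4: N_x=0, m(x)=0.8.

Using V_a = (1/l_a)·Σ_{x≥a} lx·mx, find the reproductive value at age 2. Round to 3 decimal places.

lx = nx/n0 = nx/1000: 1, 0.59, 0.26, 0.07, 0
lx·mx for x ≥ 2: 1.04, 0.252, 0 → sum = 1.292
V_2 = 1.292 / l_2 = 1.292 / 0.26 = 4.969231… → 4.969

4.969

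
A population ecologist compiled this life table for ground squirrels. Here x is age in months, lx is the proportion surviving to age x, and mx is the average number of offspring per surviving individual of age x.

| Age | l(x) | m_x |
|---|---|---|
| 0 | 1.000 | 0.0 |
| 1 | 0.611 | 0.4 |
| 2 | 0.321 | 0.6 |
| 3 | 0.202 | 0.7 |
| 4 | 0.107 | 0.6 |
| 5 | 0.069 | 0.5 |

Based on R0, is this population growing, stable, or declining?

R0 = Σ lx·mx = 0 + 0.2444 + 0.1926 + 0.1414 + 0.0642 + 0.0345 = 0.6771
R0 < 1, so the population is declining.

declining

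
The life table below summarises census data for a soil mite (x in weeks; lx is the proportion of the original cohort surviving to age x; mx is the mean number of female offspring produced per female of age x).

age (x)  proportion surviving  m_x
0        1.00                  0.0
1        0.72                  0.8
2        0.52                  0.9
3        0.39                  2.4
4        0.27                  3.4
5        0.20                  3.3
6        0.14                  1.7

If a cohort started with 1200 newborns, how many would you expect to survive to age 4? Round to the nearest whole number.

Expected survivors = N0 · l_4 = 1200 × 0.27 = 324 → 324

324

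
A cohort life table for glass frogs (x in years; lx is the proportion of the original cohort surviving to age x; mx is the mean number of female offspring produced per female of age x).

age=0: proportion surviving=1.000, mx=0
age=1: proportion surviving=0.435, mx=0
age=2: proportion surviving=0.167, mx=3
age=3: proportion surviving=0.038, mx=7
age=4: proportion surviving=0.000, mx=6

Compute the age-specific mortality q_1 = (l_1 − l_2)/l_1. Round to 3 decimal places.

q_1 = (l_1 − l_2) / l_1 = (0.435 − 0.167) / 0.435
     = 0.268 / 0.435 = 0.616092… → 0.616

0.616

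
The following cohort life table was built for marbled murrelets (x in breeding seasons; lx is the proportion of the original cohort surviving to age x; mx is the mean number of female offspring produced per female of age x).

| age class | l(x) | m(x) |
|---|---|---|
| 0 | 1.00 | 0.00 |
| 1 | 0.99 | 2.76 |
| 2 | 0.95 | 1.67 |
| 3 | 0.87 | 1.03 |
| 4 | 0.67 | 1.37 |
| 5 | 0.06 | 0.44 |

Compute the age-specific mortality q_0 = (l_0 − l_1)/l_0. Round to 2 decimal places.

0.01

q_0 = (l_0 − l_1) / l_0 = (1 − 0.99) / 1
     = 0.01 / 1 = 0.01 → 0.01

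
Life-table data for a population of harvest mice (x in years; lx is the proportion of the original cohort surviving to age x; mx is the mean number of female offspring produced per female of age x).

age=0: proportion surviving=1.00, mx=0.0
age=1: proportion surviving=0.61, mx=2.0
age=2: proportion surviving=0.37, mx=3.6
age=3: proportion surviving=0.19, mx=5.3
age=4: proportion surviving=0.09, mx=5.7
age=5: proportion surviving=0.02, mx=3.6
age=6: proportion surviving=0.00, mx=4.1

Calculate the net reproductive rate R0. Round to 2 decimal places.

4.14

lx·mx by age: 0, 1.22, 1.332, 1.007, 0.513, 0.072, 0
R0 = Σ lx·mx = 4.144 → 4.14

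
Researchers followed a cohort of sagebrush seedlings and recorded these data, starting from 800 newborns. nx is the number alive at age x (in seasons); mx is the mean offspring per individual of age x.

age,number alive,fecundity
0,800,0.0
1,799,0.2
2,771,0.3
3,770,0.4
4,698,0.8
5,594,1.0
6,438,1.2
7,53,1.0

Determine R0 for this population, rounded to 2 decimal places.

lx = nx/n0 = nx/800: 1, 0.99875, 0.96375, 0.9625, 0.8725, 0.7425, 0.5475, 0.06625
lx·mx by age: 0, 0.19975, 0.289125, 0.385, 0.698, 0.7425, 0.657, 0.06625
R0 = Σ lx·mx = 3.037625 → 3.04

3.04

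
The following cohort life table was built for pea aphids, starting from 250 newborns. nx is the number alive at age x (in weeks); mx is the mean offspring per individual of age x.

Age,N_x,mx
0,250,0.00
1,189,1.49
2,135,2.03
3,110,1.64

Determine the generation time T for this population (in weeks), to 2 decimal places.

lx = nx/n0 = nx/250: 1, 0.756, 0.54, 0.44
lx·mx: 0, 1.12644, 1.0962, 0.7216 → R0 = 2.94424
x·lx·mx: 0, 1.12644, 2.1924, 2.1648 → Σ = 5.48364
T = 5.48364 / 2.94424 = 1.862498… → 1.86

1.86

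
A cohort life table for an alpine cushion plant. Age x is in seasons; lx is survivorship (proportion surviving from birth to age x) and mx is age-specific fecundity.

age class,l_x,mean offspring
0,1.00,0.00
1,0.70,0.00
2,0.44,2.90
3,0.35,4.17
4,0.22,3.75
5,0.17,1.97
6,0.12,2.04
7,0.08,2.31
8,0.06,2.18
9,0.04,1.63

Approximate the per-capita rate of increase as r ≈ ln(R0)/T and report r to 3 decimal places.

0.418

R0 = Σ lx·mx = 0 + 0 + 1.276 + 1.4595 + 0.825 + 0.3349 + 0.2448 + 0.1848 + 0.1308 + 0.0652 = 4.521
Σ x·lx·mx = 16.3006; T = 16.3006/4.521 = 3.60553…
r ≈ ln(R0)/T = ln(4.521)/3.60553… = 0.41845… → 0.418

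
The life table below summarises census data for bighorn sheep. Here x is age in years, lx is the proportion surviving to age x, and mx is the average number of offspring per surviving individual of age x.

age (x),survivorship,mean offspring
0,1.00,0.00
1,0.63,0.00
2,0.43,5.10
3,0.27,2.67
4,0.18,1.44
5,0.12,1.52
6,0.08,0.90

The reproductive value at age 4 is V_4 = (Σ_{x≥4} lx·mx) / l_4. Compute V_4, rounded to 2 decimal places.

lx·mx for x ≥ 4: 0.2592, 0.1824, 0.072 → sum = 0.5136
V_4 = 0.5136 / l_4 = 0.5136 / 0.18 = 2.853333… → 2.85

2.85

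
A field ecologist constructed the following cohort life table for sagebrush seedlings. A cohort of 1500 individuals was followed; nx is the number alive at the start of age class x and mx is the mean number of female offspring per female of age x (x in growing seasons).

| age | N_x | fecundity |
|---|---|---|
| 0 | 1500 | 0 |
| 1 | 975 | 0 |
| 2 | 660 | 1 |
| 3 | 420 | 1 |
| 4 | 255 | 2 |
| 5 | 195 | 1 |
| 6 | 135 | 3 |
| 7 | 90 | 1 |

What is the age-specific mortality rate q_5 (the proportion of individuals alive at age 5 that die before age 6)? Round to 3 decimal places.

lx = nx/n0 = nx/1500: 1, 0.65, 0.44, 0.28, 0.17, 0.13, 0.09, 0.06
q_5 = (l_5 − l_6) / l_5 = (0.13 − 0.09) / 0.13
     = 0.04 / 0.13 = 0.307692… → 0.308

0.308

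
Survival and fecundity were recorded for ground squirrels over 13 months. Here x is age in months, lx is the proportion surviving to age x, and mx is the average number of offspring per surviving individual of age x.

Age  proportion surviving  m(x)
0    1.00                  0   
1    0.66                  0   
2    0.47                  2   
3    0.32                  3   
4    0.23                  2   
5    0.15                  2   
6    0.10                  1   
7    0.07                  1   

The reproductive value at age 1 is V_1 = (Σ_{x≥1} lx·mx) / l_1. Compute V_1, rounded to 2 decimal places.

4.29

lx·mx for x ≥ 1: 0, 0.94, 0.96, 0.46, 0.3, 0.1, 0.07 → sum = 2.83
V_1 = 2.83 / l_1 = 2.83 / 0.66 = 4.287879… → 4.29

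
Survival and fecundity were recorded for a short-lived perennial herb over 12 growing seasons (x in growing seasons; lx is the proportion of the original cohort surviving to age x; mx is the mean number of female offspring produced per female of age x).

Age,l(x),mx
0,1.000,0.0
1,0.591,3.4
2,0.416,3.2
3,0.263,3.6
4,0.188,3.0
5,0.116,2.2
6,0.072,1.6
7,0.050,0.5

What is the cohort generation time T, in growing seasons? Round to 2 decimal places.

lx·mx: 0, 2.0094, 1.3312, 0.9468, 0.564, 0.2552, 0.1152, 0.025 → R0 = 5.2468
x·lx·mx: 0, 2.0094, 2.6624, 2.8404, 2.256, 1.276, 0.6912, 0.175 → Σ = 11.9104
T = 11.9104 / 5.2468 = 2.270031… → 2.27

2.27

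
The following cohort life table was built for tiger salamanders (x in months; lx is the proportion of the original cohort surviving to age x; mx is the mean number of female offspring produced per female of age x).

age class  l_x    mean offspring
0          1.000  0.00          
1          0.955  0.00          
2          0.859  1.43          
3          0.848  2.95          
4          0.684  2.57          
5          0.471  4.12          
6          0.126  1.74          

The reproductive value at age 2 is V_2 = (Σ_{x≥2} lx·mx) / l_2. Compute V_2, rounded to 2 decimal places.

8.90

lx·mx for x ≥ 2: 1.22837, 2.5016, 1.75788, 1.94052, 0.21924 → sum = 7.64761
V_2 = 7.64761 / l_2 = 7.64761 / 0.859 = 8.902922… → 8.90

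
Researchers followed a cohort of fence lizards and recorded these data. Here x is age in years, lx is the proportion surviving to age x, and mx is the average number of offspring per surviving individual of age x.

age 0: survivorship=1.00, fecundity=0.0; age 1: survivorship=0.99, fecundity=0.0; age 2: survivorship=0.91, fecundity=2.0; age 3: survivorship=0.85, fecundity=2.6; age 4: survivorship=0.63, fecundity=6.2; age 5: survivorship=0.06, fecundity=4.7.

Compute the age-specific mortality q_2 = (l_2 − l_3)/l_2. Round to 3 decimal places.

q_2 = (l_2 − l_3) / l_2 = (0.91 − 0.85) / 0.91
     = 0.06 / 0.91 = 0.065934… → 0.066

0.066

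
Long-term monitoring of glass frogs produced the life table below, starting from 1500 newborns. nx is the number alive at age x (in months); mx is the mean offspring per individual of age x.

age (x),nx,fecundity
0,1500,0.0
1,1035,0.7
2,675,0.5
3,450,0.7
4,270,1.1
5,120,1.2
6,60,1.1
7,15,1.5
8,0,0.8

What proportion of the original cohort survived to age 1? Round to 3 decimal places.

l_1 = n_1/n_0 = 1035/1500 = 0.69 → 0.690

0.690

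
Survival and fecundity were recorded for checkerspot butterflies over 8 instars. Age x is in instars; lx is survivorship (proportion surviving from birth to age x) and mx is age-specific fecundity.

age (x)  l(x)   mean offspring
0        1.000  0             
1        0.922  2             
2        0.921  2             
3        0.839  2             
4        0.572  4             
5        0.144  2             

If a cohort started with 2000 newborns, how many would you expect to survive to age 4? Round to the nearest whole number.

1144

Expected survivors = N0 · l_4 = 2000 × 0.572 = 1144 → 1144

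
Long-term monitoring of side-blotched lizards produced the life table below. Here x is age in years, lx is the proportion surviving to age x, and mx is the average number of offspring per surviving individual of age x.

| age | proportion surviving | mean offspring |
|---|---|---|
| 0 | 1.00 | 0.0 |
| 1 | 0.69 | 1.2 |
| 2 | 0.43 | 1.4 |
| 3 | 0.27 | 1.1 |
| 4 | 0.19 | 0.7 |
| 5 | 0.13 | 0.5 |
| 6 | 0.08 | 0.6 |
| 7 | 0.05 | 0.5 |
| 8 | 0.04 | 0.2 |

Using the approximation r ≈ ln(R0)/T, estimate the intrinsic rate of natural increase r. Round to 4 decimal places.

0.3242

R0 = Σ lx·mx = 0 + 0.828 + 0.602 + 0.297 + 0.133 + 0.065 + 0.048 + 0.025 + 0.008 = 2.006
Σ x·lx·mx = 4.307; T = 4.307/2.006 = 2.14706…
r ≈ ln(R0)/T = ln(2.006)/2.14706… = 0.324231… → 0.3242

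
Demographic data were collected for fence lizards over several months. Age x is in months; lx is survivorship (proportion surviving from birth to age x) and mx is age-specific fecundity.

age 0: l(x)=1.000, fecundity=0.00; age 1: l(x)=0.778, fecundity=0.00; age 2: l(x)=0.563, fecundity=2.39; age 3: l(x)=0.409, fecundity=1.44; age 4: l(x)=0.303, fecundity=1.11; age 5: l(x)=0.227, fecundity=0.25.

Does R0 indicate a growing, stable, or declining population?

growing

R0 = Σ lx·mx = 0 + 0 + 1.34557 + 0.58896 + 0.33633 + 0.05675 = 2.32761
R0 > 1, so the population is growing.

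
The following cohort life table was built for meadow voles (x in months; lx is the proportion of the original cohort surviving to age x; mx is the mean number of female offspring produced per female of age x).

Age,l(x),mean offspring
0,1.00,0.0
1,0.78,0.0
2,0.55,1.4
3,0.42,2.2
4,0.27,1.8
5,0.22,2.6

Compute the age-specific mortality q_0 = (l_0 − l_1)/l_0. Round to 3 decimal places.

0.220

q_0 = (l_0 − l_1) / l_0 = (1 − 0.78) / 1
     = 0.22 / 1 = 0.22 → 0.220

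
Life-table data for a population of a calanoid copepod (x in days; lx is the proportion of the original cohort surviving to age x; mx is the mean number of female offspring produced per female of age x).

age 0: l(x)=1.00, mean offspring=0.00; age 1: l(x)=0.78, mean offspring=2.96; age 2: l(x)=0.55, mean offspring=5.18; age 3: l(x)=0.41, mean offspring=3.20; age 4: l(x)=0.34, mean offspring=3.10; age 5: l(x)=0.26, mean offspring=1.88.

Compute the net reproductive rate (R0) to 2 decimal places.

lx·mx by age: 0, 2.3088, 2.849, 1.312, 1.054, 0.4888
R0 = Σ lx·mx = 8.0126 → 8.01

8.01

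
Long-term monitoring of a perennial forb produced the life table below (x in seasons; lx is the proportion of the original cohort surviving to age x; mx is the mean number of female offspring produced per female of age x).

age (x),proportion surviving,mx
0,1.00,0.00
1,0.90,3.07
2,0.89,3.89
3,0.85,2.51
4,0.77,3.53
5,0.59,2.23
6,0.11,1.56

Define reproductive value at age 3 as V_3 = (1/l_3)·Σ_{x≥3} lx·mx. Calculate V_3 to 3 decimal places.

lx·mx for x ≥ 3: 2.1335, 2.7181, 1.3157, 0.1716 → sum = 6.3389
V_3 = 6.3389 / l_3 = 6.3389 / 0.85 = 7.457529… → 7.458

7.458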